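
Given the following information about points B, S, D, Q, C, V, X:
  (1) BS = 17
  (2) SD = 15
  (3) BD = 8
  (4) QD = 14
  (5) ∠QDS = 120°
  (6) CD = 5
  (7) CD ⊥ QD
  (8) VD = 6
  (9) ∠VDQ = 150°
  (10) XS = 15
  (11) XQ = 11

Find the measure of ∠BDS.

Step 1: By the inverse law of cosines on triangle BDS: cos(∠BDS) = (8² + 15² − 17²) / (2·8·15) = 0/240 = 0, so ∠BDS = 90°.

Therefore, the measure of angle ∠BDS = 90°.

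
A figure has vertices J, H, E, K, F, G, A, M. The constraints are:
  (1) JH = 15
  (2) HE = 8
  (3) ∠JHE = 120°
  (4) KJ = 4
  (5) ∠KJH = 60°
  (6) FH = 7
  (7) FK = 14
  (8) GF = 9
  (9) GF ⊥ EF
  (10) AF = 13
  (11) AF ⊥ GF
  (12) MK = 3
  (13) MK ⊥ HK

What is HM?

Step 1: By the law of cosines on triangle HJK: HK² = 15² + 4² − 2·15·4·cos(60°) = 181, so HK = √181.
Step 2: By the law of cosines on triangle HKM: HM² = √181² + 3² − 2·√181·3·cos(90°) = 190, so HM = √190.

Therefore, the length of HM = √190.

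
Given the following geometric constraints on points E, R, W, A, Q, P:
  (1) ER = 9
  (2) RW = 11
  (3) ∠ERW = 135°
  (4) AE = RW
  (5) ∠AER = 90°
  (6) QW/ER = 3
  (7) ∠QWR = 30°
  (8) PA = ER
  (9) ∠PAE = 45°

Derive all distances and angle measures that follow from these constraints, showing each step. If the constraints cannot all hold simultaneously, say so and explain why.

The constraints are consistent.

From the given relations:
  AE = RW = 11
  QW = 3·ER = 3·9 = 27
  PA = ER = 9

Step 1: From ER = 9, RW = 11, and ∠ERW = 135°, by the law of cosines:
  EW² = ER² + RW² - 2·ER·RW·cos(135°) = 81 + 121 + 140 = 342
  EW ≈ 18.49

Step 2: From EA = 11, AP = 9, and ∠EAP = 45°, by the law of cosines:
  EP² = EA² + AP² - 2·EA·AP·cos(45°) = 121 + 81 - 140 = 61.99
  EP ≈ 7.87

Step 3: From RE = 9, EA = 11, and ∠REA = 90°, by the law of cosines:
  RA² = RE² + EA² - 2·RE·EA·cos(90°) = 81 + 121 - 0 = 202
  RA ≈ 14.21

Step 4: From RW = 11, WQ = 27, and ∠RWQ = 30°, by the law of cosines:
  RQ² = RW² + WQ² - 2·RW·WQ·cos(30°) = 121 + 729 - 514.4 = 335.6
  RQ ≈ 18.32

Step 5: From EA = 11, EP = 7.87, AP = 9, by the inverse law of cosines:
  cos(∠AEP) = (EA² + EP² - AP²) / (2·EA·EP)
  ∠AEP = 53.93°

Step 6: From ER = 9, EW = 18.49, RW = 11, by the inverse law of cosines:
  cos(∠REW) = (ER² + EW² - RW²) / (2·ER·EW)
  ∠REW = 24.87°

Step 7: From RA = 14.21, RE = 9, AE = 11, by the inverse law of cosines:
  cos(∠ARE) = (RA² + RE² - AE²) / (2·RA·RE)
  ∠ARE = 50.71°

Step 8: From RQ = 18.32, RW = 11, QW = 27, by the inverse law of cosines:
  cos(∠QRW) = (RQ² + RW² - QW²) / (2·RQ·RW)
  ∠QRW = 132.53°

Step 9: From WE = 18.49, WR = 11, ER = 9, by the inverse law of cosines:
  cos(∠EWR) = (WE² + WR² - ER²) / (2·WE·WR)
  ∠EWR = 20.13°

Step 10: From AE = 11, AR = 14.21, ER = 9, by the inverse law of cosines:
  cos(∠EAR) = (AE² + AR² - ER²) / (2·AE·AR)
  ∠EAR = 39.29°

Step 11: From QR = 18.32, QW = 27, RW = 11, by the inverse law of cosines:
  cos(∠RQW) = (QR² + QW² - RW²) / (2·QR·QW)
  ∠RQW = 17.47°

Step 12: From PA = 9, PE = 7.87, AE = 11, by the inverse law of cosines:
  cos(∠APE) = (PA² + PE² - AE²) / (2·PA·PE)
  ∠APE = 81.07°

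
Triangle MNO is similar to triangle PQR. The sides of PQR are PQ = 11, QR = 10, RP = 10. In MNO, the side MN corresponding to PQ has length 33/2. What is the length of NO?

Since the triangles are similar, the ratio of corresponding sides is constant.
Scale factor k = MN / PQ = 33/2 / 11 = 3/2
NO = k * QR = 3/2 * 10 = 15

15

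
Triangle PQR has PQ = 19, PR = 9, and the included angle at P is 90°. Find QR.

Since angle P = 90°, this is a right triangle and the law of cosines reduces to the Pythagorean theorem.
QR^2 = 19^2 + 9^2 = 442
QR = sqrt(442)

sqrt(442)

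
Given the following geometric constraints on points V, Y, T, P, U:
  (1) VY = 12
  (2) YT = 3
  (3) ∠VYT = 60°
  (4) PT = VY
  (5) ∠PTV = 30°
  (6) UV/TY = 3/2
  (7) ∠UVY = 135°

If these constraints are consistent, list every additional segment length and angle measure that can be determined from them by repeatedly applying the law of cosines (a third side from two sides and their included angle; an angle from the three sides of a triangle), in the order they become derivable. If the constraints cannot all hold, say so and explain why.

The constraints are consistent. Derivable facts, in order:
After 1 step:
- VT = 3·√13
- YU ≈ 15.51
After 2 steps:
- VP ≈ 6.01
- ∠TVY = 13.9°
- ∠UYV = 11.84°
- ∠VTY = 106.1°
- ∠VUY = 33.16°
After 3 steps:
- ∠PVT = 85.95°
- ∠TPV = 64.05°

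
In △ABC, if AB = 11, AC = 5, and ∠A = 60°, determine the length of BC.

By the law of cosines: BC^2 = AB^2 + AC^2 - 2*AB*AC*cos(A)
BC^2 = 11^2 + 5^2 - 2*11*5*cos(60°)
BC^2 = 121 + 25 - 110*(1/2)
BC^2 = 91
BC = sqrt(91)

sqrt(91)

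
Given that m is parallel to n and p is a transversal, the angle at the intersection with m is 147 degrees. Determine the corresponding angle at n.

Corresponding angles formed by parallel lines and a transversal are equal.
The given angle is 147 degrees.
The corresponding angle = 147 degrees.

147 degrees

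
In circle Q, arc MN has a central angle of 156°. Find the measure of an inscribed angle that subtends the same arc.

Inscribed angle = 156° / 2 = 78° (inscribed angle theorem).

78°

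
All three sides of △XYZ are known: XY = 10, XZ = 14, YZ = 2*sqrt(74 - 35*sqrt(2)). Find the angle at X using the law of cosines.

When all three sides of a triangle are known, the law of cosines can be rearranged to find any angle.
cos(C) = (a² + b² - c²) / (2ab) gives cos(X) = sqrt(2)/2.
Taking the inverse cosine: X = 45°.

45°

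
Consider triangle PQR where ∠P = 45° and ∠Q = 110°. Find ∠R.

By the triangle angle sum property, the three interior angles of any triangle add up to 180°.
We know angle P = 45° and angle Q = 110°, so their sum is 155°.
Therefore angle R = 180° - 155° = 25°.

25 degrees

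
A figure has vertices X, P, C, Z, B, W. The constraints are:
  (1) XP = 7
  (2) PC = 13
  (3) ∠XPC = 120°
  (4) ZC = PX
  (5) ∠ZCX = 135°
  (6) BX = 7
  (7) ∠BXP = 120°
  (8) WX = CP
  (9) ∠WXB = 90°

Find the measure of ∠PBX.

Step 1: By the law of cosines on triangle BXP: BP² = 7² + 7² − 2·7·7·cos(120°) = 147, so BP = 7·√3.
Step 2: By the inverse law of cosines on triangle PBX: cos(∠PBX) = ((7·√3)² + 7² − 7²) / (2·7·√3·7) = 147/169.74 = 0.866, so ∠PBX = 30°.

Therefore, the measure of angle ∠PBX = 30°.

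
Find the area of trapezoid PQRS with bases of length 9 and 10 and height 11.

Area of a trapezoid = (base1 + base2) * height / 2
Area = (9 + 10) * 11 / 2
Area = 19 * 11 / 2
Area = 209 / 2
Area = 209/2

209/2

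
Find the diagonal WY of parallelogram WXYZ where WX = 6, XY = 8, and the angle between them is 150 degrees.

Using the law of cosines:
d^2 = 6^2 + 8^2 - 2(6)(8)cos(150 degrees)
d^2 = 36 + 64 - 96*-sqrt(3)/2
d^2 = 48*sqrt(3) + 100
d = 2*sqrt(12*sqrt(3) + 25)

2*sqrt(12*sqrt(3) + 25)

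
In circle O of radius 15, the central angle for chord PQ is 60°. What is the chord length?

Chord length = 2r sin(θ/2)
= 2 × 15 × sin(60°/2)
= 2 × 15 × sin(30°)
= 15

15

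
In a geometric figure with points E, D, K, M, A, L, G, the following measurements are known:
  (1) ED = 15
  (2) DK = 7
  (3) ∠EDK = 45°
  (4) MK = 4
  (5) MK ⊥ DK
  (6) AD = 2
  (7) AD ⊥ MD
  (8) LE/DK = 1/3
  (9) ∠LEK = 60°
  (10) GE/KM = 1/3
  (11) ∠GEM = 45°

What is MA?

Step 1: By the law of cosines on triangle DKM: DM² = 7² + 4² − 2·7·4·cos(90°) = 65, so DM = √65.
Step 2: By the law of cosines on triangle MDA: MA² = √65² + 2² − 2·√65·2·cos(90°) = 69, so MA = √69.

Therefore, the length of MA = √69.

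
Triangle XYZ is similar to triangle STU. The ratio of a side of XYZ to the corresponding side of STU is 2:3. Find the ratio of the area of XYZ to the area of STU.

The ratio of areas of similar triangles equals the square of the side ratio.
Side ratio = 2:3
Area ratio = (2/3)^2 = 4/9 = 4:9

4:9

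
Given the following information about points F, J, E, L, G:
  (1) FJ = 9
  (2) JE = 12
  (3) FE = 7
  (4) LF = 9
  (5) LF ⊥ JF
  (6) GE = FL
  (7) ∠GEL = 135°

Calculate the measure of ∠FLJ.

Step 1: By the law of cosines on triangle LFJ: LJ² = 9² + 9² − 2·9·9·cos(90°) = 162, so LJ = 9·√2.
Step 2: By the inverse law of cosines on triangle FLJ: cos(∠FLJ) = (9² + (9·√2)² − 9²) / (2·9·9·√2) = 162/229.1 = 0.7071, so ∠FLJ = 45°.

Therefore, the measure of angle ∠FLJ = 45°.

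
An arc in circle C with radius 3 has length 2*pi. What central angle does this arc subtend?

θ = 360 × 2*pi / (2π × 3) = 120° (rearranging arc length formula).

120°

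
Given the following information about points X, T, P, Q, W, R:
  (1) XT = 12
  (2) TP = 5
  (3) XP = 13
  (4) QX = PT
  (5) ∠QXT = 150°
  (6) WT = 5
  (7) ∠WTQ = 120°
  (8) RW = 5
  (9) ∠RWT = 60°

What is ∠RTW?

Step 1: By the law of cosines on triangle TWR: TR² = 5² + 5² − 2·5·5·cos(60°) = 25, so TR = 5.
Step 2: By the inverse law of cosines on triangle RTW: cos(∠RTW) = (5² + 5² − 5²) / (2·5·5) = 25/50 = 0.5, so ∠RTW = 60°.

Therefore, the measure of angle ∠RTW = 60°.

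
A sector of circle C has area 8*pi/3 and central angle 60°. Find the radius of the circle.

r² = 360 × 8*pi/3 / (π × 60) = 16, so r = 4.

4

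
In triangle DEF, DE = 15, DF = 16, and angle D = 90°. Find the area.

Area = (1/2) * DE * DF * sin(D)
Area = (1/2) * 15 * 16 * sin(90°)
Area = (1/2) * 15 * 16 * 1
Area = 120

120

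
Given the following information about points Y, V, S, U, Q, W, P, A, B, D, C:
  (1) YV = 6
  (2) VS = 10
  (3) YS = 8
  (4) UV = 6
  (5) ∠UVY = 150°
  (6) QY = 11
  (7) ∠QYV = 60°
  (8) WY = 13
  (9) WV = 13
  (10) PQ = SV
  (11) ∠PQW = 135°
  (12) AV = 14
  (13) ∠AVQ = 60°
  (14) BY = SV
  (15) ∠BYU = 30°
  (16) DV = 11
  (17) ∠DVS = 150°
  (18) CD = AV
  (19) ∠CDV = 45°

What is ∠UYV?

Step 1: By the law of cosines on triangle YVU: YU² = 6² + 6² − 2·6·6·cos(150°) = 134.35, so YU ≈ 11.59.
Step 2: By the inverse law of cosines on triangle UYV: cos(∠UYV) = (11.59² + 6² − 6²) / (2·11.59·6) = 134.35/139.09 = 0.9659, so ∠UYV = 15°.

Therefore, the measure of angle ∠UYV = 15°.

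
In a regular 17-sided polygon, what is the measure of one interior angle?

Each interior angle of a regular n-gon is (n - 2) * 180 / n.
For n = 17: (17 - 2) * 180 / 17 = 2700/17 = 2700/17 degrees.

2700/17 degrees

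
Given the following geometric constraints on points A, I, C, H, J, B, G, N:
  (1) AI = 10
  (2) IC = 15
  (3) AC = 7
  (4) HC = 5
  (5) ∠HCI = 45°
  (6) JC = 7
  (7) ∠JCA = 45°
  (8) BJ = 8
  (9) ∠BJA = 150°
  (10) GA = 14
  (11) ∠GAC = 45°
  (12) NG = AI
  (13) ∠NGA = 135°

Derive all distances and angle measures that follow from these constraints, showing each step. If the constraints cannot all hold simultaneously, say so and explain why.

The constraints are consistent.

From the given relations:
  NG = AI = 10

Step 1: From AC = 7, CJ = 7, and ∠ACJ = 45°, by the law of cosines:
  AJ² = AC² + CJ² - 2·AC·CJ·cos(45°) = 49 + 49 - 69.3 = 28.7
  AJ ≈ 5.36

Step 2: From AG = 14, GN = 10, and ∠AGN = 135°, by the law of cosines:
  AN² = AG² + GN² - 2·AG·GN·cos(135°) = 196 + 100 + 198 = 494
  AN ≈ 22.23

Step 3: From IC = 15, CH = 5, and ∠ICH = 45°, by the law of cosines:
  IH² = IC² + CH² - 2·IC·CH·cos(45°) = 225 + 25 - 106.1 = 143.9
  IH ≈ 12

Step 4: From CA = 7, AG = 14, and ∠CAG = 45°, by the law of cosines:
  CG² = CA² + AG² - 2·CA·AG·cos(45°) = 49 + 196 - 138.6 = 106.4
  CG ≈ 10.32

Step 5: From AC = 7, AI = 10, CI = 15, by the inverse law of cosines:
  cos(∠CAI) = (AC² + AI² - CI²) / (2·AC·AI)
  ∠CAI = 122.88°

Step 6: From IA = 10, IC = 15, AC = 7, by the inverse law of cosines:
  cos(∠AIC) = (IA² + IC² - AC²) / (2·IA·IC)
  ∠AIC = 23.07°

Step 7: From CA = 7, CI = 15, AI = 10, by the inverse law of cosines:
  cos(∠ACI) = (CA² + CI² - AI²) / (2·CA·CI)
  ∠ACI = 34.05°

Step 8: From AJ = 5.36, JB = 8, and ∠AJB = 150°, by the law of cosines:
  AB² = AJ² + JB² - 2·AJ·JB·cos(150°) = 28.7 + 64 + 74.24 = 166.9
  AB ≈ 12.92

Step 9: From AC = 7, AJ = 5.36, CJ = 7, by the inverse law of cosines:
  cos(∠CAJ) = (AC² + AJ² - CJ²) / (2·AC·AJ)
  ∠CAJ = 67.5°

Step 10: From AG = 14, AN = 22.23, GN = 10, by the inverse law of cosines:
  cos(∠GAN) = (AG² + AN² - GN²) / (2·AG·AN)
  ∠GAN = 18.55°

Step 11: From IC = 15, IH = 12, CH = 5, by the inverse law of cosines:
  cos(∠CIH) = (IC² + IH² - CH²) / (2·IC·IH)
  ∠CIH = 17.14°

Step 12: From CA = 7, CG = 10.32, AG = 14, by the inverse law of cosines:
  cos(∠ACG) = (CA² + CG² - AG²) / (2·CA·CG)
  ∠ACG = 106.32°

Step 13: From HC = 5, HI = 12, CI = 15, by the inverse law of cosines:
  cos(∠CHI) = (HC² + HI² - CI²) / (2·HC·HI)
  ∠CHI = 117.86°

Step 14: From JA = 5.36, JC = 7, AC = 7, by the inverse law of cosines:
  cos(∠AJC) = (JA² + JC² - AC²) / (2·JA·JC)
  ∠AJC = 67.5°

Step 15: From GA = 14, GC = 10.32, AC = 7, by the inverse law of cosines:
  cos(∠AGC) = (GA² + GC² - AC²) / (2·GA·GC)
  ∠AGC = 28.68°

Step 16: From NA = 22.23, NG = 10, AG = 14, by the inverse law of cosines:
  cos(∠ANG) = (NA² + NG² - AG²) / (2·NA·NG)
  ∠ANG = 26.45°

Step 17: From AB = 12.92, AJ = 5.36, BJ = 8, by the inverse law of cosines:
  cos(∠BAJ) = (AB² + AJ² - BJ²) / (2·AB·AJ)
  ∠BAJ = 18.03°

Step 18: From BA = 12.92, BJ = 8, AJ = 5.36, by the inverse law of cosines:
  cos(∠ABJ) = (BA² + BJ² - AJ²) / (2·BA·BJ)
  ∠ABJ = 11.97°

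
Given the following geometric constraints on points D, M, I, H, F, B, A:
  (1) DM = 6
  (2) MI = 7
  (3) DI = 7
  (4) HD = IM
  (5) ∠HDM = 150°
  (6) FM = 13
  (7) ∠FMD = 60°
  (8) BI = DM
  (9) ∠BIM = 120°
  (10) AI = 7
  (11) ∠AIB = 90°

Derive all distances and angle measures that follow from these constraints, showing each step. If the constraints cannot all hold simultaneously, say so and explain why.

The constraints are consistent.

From the given relations:
  HD = IM = 7
  BI = DM = 6

Step 1: From DM = 6, MF = 13, and ∠DMF = 60°, by the law of cosines:
  DF² = DM² + MF² - 2·DM·MF·cos(60°) = 36 + 169 - 78 = 127
  DF = √127

Step 2: From MD = 6, DH = 7, and ∠MDH = 150°, by the law of cosines:
  MH² = MD² + DH² - 2·MD·DH·cos(150°) = 36 + 49 + 72.75 = 157.7
  MH ≈ 12.56

Step 3: From MI = 7, IB = 6, and ∠MIB = 120°, by the law of cosines:
  MB² = MI² + IB² - 2·MI·IB·cos(120°) = 49 + 36 + 42 = 127
  MB = √127

Step 4: From BI = 6, IA = 7, and ∠BIA = 90°, by the law of cosines:
  BA² = BI² + IA² - 2·BI·IA·cos(90°) = 36 + 49 - 0 = 85
  BA = √85

Step 5: From DI = 7, DM = 6, IM = 7, by the inverse law of cosines:
  cos(∠IDM) = (DI² + DM² - IM²) / (2·DI·DM)
  ∠IDM = 64.62°

Step 6: From MD = 6, MI = 7, DI = 7, by the inverse law of cosines:
  cos(∠DMI) = (MD² + MI² - DI²) / (2·MD·MI)
  ∠DMI = 64.62°

Step 7: From ID = 7, IM = 7, DM = 6, by the inverse law of cosines:
  cos(∠DIM) = (ID² + IM² - DM²) / (2·ID·IM)
  ∠DIM = 50.75°

Step 8: From DF = √127, DM = 6, FM = 13, by the inverse law of cosines:
  cos(∠FDM) = (DF² + DM² - FM²) / (2·DF·DM)
  ∠FDM = 92.54°

Step 9: From MB = √127, MI = 7, BI = 6, by the inverse law of cosines:
  cos(∠BMI) = (MB² + MI² - BI²) / (2·MB·MI)
  ∠BMI = 27.46°

Step 10: From MD = 6, MH = 12.56, DH = 7, by the inverse law of cosines:
  cos(∠DMH) = (MD² + MH² - DH²) / (2·MD·MH)
  ∠DMH = 16.18°

Step 11: From HD = 7, HM = 12.56, DM = 6, by the inverse law of cosines:
  cos(∠DHM) = (HD² + HM² - DM²) / (2·HD·HM)
  ∠DHM = 13.82°

Step 12: From FD = √127, FM = 13, DM = 6, by the inverse law of cosines:
  cos(∠DFM) = (FD² + FM² - DM²) / (2·FD·FM)
  ∠DFM = 27.46°

Step 13: From BA = √85, BI = 6, AI = 7, by the inverse law of cosines:
  cos(∠ABI) = (BA² + BI² - AI²) / (2·BA·BI)
  ∠ABI = 49.4°

Step 14: From BI = 6, BM = √127, IM = 7, by the inverse law of cosines:
  cos(∠IBM) = (BI² + BM² - IM²) / (2·BI·BM)
  ∠IBM = 32.54°

Step 15: From AB = √85, AI = 7, BI = 6, by the inverse law of cosines:
  cos(∠BAI) = (AB² + AI² - BI²) / (2·AB·AI)
  ∠BAI = 40.6°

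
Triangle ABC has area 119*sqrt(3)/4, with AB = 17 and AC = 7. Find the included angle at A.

Area = (1/2) * a * b * sin(C)
sin(C) = 2 * Area / (a * b)
sin(C) = 2 * 119*sqrt(3)/4 / (17 * 7)
sin(C) = sqrt(3)/2
C = arcsin(sqrt(3)/2) = 60°
Since sin(180° - C) = sin(C), the obtuse angle 120° gives the same area, so C = 60° or C = 120°.

60° or 120°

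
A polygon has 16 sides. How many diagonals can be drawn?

Each of the 16 vertices connects to 13 non-adjacent vertices via diagonals.
Total connections = 16 × 13 = 208, but each diagonal is counted twice.
Number of diagonals = 208 / 2 = 104.

104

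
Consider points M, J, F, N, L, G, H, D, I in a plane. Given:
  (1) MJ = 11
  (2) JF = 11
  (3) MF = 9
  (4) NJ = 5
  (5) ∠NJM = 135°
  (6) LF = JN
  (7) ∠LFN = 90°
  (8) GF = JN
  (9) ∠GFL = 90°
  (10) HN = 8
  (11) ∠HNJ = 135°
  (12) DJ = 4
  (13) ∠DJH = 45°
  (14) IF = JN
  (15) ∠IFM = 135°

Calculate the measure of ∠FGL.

From the given relations: GF = JN = 5; LF = JN = 5.
Step 1: By the law of cosines on triangle GFL: GL² = 5² + 5² − 2·5·5·cos(90°) = 50, so GL = 5·√2.
Step 2: By the inverse law of cosines on triangle FGL: cos(∠FGL) = (5² + (5·√2)² − 5²) / (2·5·5·√2) = 50/70.71 = 0.7071, so ∠FGL = 45°.

Therefore, the measure of angle ∠FGL = 45°.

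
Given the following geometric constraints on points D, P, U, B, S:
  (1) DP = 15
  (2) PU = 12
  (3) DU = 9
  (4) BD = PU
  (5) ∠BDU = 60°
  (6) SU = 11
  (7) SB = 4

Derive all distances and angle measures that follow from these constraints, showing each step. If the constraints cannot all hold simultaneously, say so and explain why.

The constraints are consistent.

From the given relations:
  BD = PU = 12

Step 1: From UD = 9, DB = 12, and ∠UDB = 60°, by the law of cosines:
  UB² = UD² + DB² - 2·UD·DB·cos(60°) = 81 + 144 - 108 = 117
  UB = 3·√13

Step 2: From DP = 15, DU = 9, PU = 12, by the inverse law of cosines:
  cos(∠PDU) = (DP² + DU² - PU²) / (2·DP·DU)
  ∠PDU = 53.13°

Step 3: From PD = 15, PU = 12, DU = 9, by the inverse law of cosines:
  cos(∠DPU) = (PD² + PU² - DU²) / (2·PD·PU)
  ∠DPU = 36.87°

Step 4: From UD = 9, UP = 12, DP = 15, by the inverse law of cosines:
  cos(∠DUP) = (UD² + UP² - DP²) / (2·UD·UP)
  ∠DUP = 90°

Step 5: From UB = 3·√13, UD = 9, BD = 12, by the inverse law of cosines:
  cos(∠BUD) = (UB² + UD² - BD²) / (2·UB·UD)
  ∠BUD = 73.9°

Step 6: From UB = 3·√13, US = 11, BS = 4, by the inverse law of cosines:
  cos(∠BUS) = (UB² + US² - BS²) / (2·UB·US)
  ∠BUS = 21.11°

Step 7: From BD = 12, BU = 3·√13, DU = 9, by the inverse law of cosines:
  cos(∠DBU) = (BD² + BU² - DU²) / (2·BD·BU)
  ∠DBU = 46.1°

Step 8: From BS = 4, BU = 3·√13, SU = 11, by the inverse law of cosines:
  cos(∠SBU) = (BS² + BU² - SU²) / (2·BS·BU)
  ∠SBU = 82.03°

Step 9: From SB = 4, SU = 11, BU = 3·√13, by the inverse law of cosines:
  cos(∠BSU) = (SB² + SU² - BU²) / (2·SB·SU)
  ∠BSU = 76.86°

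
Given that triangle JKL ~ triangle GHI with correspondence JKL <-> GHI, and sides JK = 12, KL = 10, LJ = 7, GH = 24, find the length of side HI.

k = 24/12 = 2. HI = 2 * 10 = 20.

20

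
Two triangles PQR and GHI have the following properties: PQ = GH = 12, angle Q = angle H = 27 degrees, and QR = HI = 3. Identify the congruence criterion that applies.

The given information matches SAS: Two pairs of corresponding sides and the included angle are equal (Side-Angle-Side).

SAS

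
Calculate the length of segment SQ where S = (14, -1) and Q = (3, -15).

The horizontal distance is |3 - 14| = 11 and the vertical distance is |-15 - -1| = 14.
By the Pythagorean theorem, d = sqrt(11^2 + 14^2) = sqrt(317).

sqrt(317)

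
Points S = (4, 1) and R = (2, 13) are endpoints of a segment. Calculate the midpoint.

M = ((x₁ + x₂)/2, (y₁ + y₂)/2)
= ((4 + 2)/2, (1 + 13)/2)
= (6/2, 14/2) = (3, 7)

(3, 7)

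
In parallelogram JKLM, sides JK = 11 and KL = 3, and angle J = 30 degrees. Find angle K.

Opposite sides of a parallelogram are parallel, so consecutive angles form co-interior angles on a transversal.
Co-interior angles sum to 180°, giving angle K = 180 - 30 = 150 degrees.

150 degrees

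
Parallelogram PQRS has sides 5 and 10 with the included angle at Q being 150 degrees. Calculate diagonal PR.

Law of cosines: d^2 = 5^2 + 10^2 - 2(5)(10)cos(150°) = 50*sqrt(3) + 125, so d = 5*sqrt(2*sqrt(3) + 5).

5*sqrt(2*sqrt(3) + 5)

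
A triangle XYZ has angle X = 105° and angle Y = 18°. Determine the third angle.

Let angle Z = x. Then 105 + 18 + x = 180.
x = 180 - 123 = 57 degrees.

57 degrees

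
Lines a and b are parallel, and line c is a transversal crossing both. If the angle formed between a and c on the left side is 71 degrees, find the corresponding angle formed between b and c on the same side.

When a transversal crosses parallel lines, angles in the same position at each intersection are called corresponding angles.
These are always equal, so the answer is 71 degrees.

71 degrees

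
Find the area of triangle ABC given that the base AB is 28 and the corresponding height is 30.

A triangle's area is half the area of a rectangle with the same base and height.
Area = (1/2) * 28 * 30 = 420.

420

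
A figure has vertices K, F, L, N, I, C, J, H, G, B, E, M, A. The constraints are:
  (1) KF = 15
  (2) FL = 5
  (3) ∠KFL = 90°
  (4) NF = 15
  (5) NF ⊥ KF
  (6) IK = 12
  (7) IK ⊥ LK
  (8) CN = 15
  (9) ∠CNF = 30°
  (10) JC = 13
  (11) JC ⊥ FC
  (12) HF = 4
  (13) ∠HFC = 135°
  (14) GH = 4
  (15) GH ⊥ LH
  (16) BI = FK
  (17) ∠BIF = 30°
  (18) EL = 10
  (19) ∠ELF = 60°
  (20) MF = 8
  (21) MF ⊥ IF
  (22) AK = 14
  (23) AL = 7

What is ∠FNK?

Step 1: By the law of cosines on triangle NFK: NK² = 15² + 15² − 2·15·15·cos(90°) = 450, so NK = 15·√2.
Step 2: By the inverse law of cosines on triangle FNK: cos(∠FNK) = (15² + (15·√2)² − 15²) / (2·15·15·√2) = 450/636.4 = 0.7071, so ∠FNK = 45°.

Therefore, the measure of angle ∠FNK = 45°.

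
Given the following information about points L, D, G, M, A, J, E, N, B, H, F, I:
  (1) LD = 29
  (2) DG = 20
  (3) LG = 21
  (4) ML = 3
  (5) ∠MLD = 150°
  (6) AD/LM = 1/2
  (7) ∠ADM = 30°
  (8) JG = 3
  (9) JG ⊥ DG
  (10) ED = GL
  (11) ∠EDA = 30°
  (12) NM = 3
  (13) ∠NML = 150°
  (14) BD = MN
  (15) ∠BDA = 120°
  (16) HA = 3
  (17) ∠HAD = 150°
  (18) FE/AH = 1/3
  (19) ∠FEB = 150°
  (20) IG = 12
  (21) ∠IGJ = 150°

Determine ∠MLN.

Step 1: By the law of cosines on triangle LMN: LN² = 3² + 3² − 2·3·3·cos(150°) = 33.59, so LN ≈ 5.8.
Step 2: By the inverse law of cosines on triangle MLN: cos(∠MLN) = (3² + 5.8² − 3²) / (2·3·5.8) = 33.59/34.77 = 0.9659, so ∠MLN = 15°.

Therefore, the measure of angle ∠MLN = 15°.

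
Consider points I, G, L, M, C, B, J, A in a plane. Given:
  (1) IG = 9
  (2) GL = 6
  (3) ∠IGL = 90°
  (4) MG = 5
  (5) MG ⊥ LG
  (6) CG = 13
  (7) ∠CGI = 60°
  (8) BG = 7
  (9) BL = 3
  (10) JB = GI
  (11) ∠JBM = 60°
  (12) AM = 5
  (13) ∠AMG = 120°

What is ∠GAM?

Step 1: By the law of cosines on triangle AMG: AG² = 5² + 5² − 2·5·5·cos(120°) = 75, so AG = 5·√3.
Step 2: By the inverse law of cosines on triangle GAM: cos(∠GAM) = ((5·√3)² + 5² − 5²) / (2·5·√3·5) = 75/86.6 = 0.866, so ∠GAM = 30°.

Therefore, the measure of angle ∠GAM = 30°.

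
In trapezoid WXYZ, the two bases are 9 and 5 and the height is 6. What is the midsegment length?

midsegment = (9 + 5) / 2 = 14 / 2 = 7

7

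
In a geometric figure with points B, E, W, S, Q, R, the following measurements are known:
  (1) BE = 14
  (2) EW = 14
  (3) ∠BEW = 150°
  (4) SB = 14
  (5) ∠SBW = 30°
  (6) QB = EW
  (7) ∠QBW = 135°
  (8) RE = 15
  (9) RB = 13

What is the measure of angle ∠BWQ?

From the given relations: QB = EW = 14.
Step 1: By the law of cosines on triangle WEB: WB² = 14² + 14² − 2·14·14·cos(150°) = 731.48, so WB ≈ 27.05.
Step 2: By the law of cosines on triangle WBQ: WQ² = 27.05² + 14² − 2·27.05·14·cos(135°) = 1462.96, so WQ ≈ 38.25.
Step 3: By the inverse law of cosines on triangle BWQ: cos(∠BWQ) = (27.05² + 38.25² − 14²) / (2·27.05·38.25) = 1998.45/2068.94 = 0.9659, so ∠BWQ = 15°.

Therefore, the measure of angle ∠BWQ = 15°.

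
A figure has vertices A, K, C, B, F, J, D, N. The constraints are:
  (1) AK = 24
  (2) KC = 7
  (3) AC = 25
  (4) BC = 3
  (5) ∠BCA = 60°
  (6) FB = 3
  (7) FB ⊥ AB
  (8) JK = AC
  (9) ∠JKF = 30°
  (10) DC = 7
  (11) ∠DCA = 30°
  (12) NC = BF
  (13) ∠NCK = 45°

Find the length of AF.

Step 1: By the law of cosines on triangle BCA: BA² = 3² + 25² − 2·3·25·cos(60°) = 559, so BA ≈ 23.64.
Step 2: By the law of cosines on triangle ABF: AF² = 23.64² + 3² − 2·23.64·3·cos(90°) = 568, so AF = 2·√142.

Therefore, the length of AF = 2·√142.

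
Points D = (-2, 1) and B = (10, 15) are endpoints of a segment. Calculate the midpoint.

The midpoint is the point halfway along the segment.
Move half the horizontal distance: -2 + (10 - -2)/2 = -2 + 12/2 = 4
Move half the vertical distance: 1 + (15 - 1)/2 = 1 + 14/2 = 8
Midpoint = (4, 8)

(4, 8)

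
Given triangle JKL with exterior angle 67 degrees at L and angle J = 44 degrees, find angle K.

By the exterior angle theorem: exterior angle = sum of remote interior angles.
67 = 44 + angle K
angle K = 67 - 44 = 23 degrees

23 degrees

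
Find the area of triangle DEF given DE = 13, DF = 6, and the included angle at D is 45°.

Area = (1/2)(13)(6) sin(45°) = (1/2)(13)(6)(sqrt(2)/2) = 39*sqrt(2)/2

39*sqrt(2)/2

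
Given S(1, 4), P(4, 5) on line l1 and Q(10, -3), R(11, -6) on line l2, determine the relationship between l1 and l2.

Slope of line 1: m1 = (5 - 4)/(4 - 1) = 1/3 = 1/3
Slope of line 2: m2 = (-6 - -3)/(11 - 10) = -3/1 = -3
Two lines are perpendicular when the product of their slopes is -1 (negative reciprocals).
m1 * m2 = (1/3) * (-3) = -1, confirming perpendicularity.

Perpendicular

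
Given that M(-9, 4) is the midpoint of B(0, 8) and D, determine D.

Using the midpoint formula: M = ((x1 + x2)/2, (y1 + y2)/2)
We know M = (-9, 4) and B = (0, 8)
For x: -9 = (0 + x2)/2, so x2 = 2*-9 - 0 = -18
For y: 4 = (8 + y2)/2, so y2 = 2*4 - 8 = 0
D = (-18, 0)

(-18, 0)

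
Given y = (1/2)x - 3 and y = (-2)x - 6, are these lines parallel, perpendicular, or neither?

Slope of line 1: m1 = 1/2
Slope of line 2: m2 = -2
m1 * m2 = -1, so perpendicular.

Perpendicular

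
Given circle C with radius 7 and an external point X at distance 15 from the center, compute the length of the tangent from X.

Let T be the point of tangency. Then CT ⊥ XT (radius ⊥ tangent).
In right triangle CTX: CX² = CT² + XT²
15² = 7² + XT²
XT² = 176, XT = 4*sqrt(11)

4*sqrt(11)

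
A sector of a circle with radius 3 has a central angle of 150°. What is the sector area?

Sector area = πr² × θ/360
= π × 3² × 5/12
= π × 9 × 5/12
= 15*pi/4

15*pi/4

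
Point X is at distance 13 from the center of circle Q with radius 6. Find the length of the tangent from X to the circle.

tangent = √(d² - r²) = √(13² - 6²) = √(169 - 36) = √133 = sqrt(133)

sqrt(133)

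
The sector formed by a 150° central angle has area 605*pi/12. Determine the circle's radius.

r² = 360 × 605*pi/12 / (π × 150) = 121, so r = 11.

11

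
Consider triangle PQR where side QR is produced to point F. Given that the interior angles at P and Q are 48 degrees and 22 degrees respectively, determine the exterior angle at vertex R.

Exterior angle = 48 + 22 = 70 degrees (exterior angle theorem).

70 degrees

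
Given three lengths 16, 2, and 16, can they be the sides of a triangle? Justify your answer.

Check all three triangle inequalities:
16 + 2 = 18 > 16 ✓
16 + 16 = 32 > 2 ✓
2 + 16 = 18 > 16 ✓
All conditions hold, so these sides form a valid triangle.

Yes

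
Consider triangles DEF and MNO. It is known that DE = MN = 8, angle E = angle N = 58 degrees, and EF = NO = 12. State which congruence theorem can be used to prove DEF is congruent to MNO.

Consider the given information: DE = MN = 8, angle E = angle N = 58 degrees, and EF = NO = 12
This is not SSS or ASA: SSS requires all three pairs of sides, but we don't have that. ASA requires two angles and the side between them.
The correct criterion is SAS. Two pairs of corresponding sides and the included angle are equal (Side-Angle-Side).

SAS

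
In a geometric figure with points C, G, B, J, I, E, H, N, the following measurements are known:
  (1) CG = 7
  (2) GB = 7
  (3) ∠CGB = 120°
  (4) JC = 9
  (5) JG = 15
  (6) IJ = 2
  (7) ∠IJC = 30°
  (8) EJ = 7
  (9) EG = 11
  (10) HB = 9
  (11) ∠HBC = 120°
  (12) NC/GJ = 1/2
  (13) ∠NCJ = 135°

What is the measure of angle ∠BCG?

Step 1: By the law of cosines on triangle CGB: CB² = 7² + 7² − 2·7·7·cos(120°) = 147, so CB = 7·√3.
Step 2: By the inverse law of cosines on triangle BCG: cos(∠BCG) = ((7·√3)² + 7² − 7²) / (2·7·√3·7) = 147/169.74 = 0.866, so ∠BCG = 30°.

Therefore, the measure of angle ∠BCG = 30°.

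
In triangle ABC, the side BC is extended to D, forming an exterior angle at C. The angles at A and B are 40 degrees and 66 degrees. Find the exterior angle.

Exterior angle = 40 + 66 = 106 degrees (exterior angle theorem).

106 degrees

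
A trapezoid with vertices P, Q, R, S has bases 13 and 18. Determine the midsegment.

midsegment = (13 + 18) / 2 = 31 / 2 = 31/2

31/2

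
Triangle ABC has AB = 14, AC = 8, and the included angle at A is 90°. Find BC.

The included angle is 90°, so the triangle is right-angled at A. The opposite side BC is the hypotenuse.
By the Pythagorean theorem: BC = sqrt(14^2 + 8^2) = sqrt(260) = 2*sqrt(65).

2*sqrt(65)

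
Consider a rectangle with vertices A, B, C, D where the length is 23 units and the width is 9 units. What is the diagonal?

A rectangle's diagonal splits it into two right triangles, with the diagonal as the hypotenuse.
By the Pythagorean theorem, d^2 = 23^2 + 9^2 = 610.
Therefore d = sqrt(610).

sqrt(610)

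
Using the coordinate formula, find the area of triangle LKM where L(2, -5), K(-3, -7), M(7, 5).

Using the Shoelace formula for a triangle:
Area = (1/2)|x0(y1 - y2) + x1(y2 - y0) + x2(y0 - y1)|
Area = (1/2)|2(-7 - 5) + -3(5 - -5) + 7(-5 - -7)|
Area = (1/2)|-24 + -30 + 14|
Area = (1/2)|-40|
Area = (1/2)(40)
Area = 20

20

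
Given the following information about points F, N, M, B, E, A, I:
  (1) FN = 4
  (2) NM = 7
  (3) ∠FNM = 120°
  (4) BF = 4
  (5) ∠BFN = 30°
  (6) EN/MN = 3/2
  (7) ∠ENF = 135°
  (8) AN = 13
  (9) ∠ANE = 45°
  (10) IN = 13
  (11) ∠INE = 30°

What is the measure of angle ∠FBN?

Step 1: By the law of cosines on triangle BFN: BN² = 4² + 4² − 2·4·4·cos(30°) = 4.29, so BN ≈ 2.07.
Step 2: By the inverse law of cosines on triangle FBN: cos(∠FBN) = (4² + 2.07² − 4²) / (2·4·2.07) = 4.29/16.56 = 0.2588, so ∠FBN = 75°.

Therefore, the measure of angle ∠FBN = 75°.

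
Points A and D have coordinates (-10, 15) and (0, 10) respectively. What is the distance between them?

d = sqrt((10)^2 + (-5)^2) = sqrt(125) = 5*sqrt(5)

5*sqrt(5)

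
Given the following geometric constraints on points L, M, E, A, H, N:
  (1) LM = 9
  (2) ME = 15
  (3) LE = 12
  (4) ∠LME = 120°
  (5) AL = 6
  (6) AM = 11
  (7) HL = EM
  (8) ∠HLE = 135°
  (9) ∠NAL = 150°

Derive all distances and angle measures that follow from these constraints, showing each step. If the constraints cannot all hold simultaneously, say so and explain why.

These constraints are not satisfiable: (1), (2) and (3) fix all three sides of triangle LME, so by the law of cosines cos(∠LME) = (9² + 15² − 12²) / (2·9·15) = 0.6000, i.e. ∠LME ≈ 53.13°, which contradicts (4) ∠LME = 120°. No planar figure meets all of them, so nothing further can be derived.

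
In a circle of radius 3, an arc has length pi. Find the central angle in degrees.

The full circumference is 2πr = 6*pi.
The arc is pi / 6*pi = 1/6 of the full circle.
So the central angle = 1/6 × 360° = 60°.

60°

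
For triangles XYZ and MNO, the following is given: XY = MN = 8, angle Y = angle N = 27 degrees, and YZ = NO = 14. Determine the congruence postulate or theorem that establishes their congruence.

The given information provides:
XY = MN = 8, angle Y = angle N = 27 degrees, and YZ = NO = 14
This matches the SAS congruence theorem.
Two pairs of corresponding sides and the included angle are equal (Side-Angle-Side).

SAS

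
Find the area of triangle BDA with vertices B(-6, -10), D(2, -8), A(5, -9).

Shoelace: Area = (1/2)|-6(-8--9) + 2(-9--10) + 5(-10--8)| = (1/2)(14) = 7

7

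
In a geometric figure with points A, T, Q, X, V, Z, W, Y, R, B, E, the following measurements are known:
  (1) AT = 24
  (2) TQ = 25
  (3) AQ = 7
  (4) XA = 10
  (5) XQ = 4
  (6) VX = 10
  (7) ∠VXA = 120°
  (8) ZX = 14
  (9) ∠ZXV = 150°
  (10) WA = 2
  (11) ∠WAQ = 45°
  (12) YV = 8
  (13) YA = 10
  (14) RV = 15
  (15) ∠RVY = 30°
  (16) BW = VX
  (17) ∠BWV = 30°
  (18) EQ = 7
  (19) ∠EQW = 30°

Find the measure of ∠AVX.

Step 1: By the law of cosines on triangle VXA: VA² = 10² + 10² − 2·10·10·cos(120°) = 300, so VA = 10·√3.
Step 2: By the inverse law of cosines on triangle AVX: cos(∠AVX) = ((10·√3)² + 10² − 10²) / (2·10·√3·10) = 300/346.41 = 0.866, so ∠AVX = 30°.

Therefore, the measure of angle ∠AVX = 30°.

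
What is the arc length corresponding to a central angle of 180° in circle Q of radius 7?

Arc length = 2πr × θ/360
= 2π × 7 × 1/2
= 7*pi

7*pi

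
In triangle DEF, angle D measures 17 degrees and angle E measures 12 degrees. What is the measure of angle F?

The interior angles sum to 180°: angle F = 180 - 17 - 12 = 151°.
The triangle is obtuse (angles 17°, 12°, 151°).

151 degrees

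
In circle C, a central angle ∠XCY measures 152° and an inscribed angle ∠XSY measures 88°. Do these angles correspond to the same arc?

By the inscribed angle theorem, the inscribed angle for a central angle of 152° should be 152° / 2 = 76°.
The given inscribed angle is 88°, which does not equal 76°.
Therefore, no, they do not correspond to the same arc.

No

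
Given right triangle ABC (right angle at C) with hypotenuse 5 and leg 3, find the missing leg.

BC = sqrt(5^2 - 3^2) = sqrt(16) = 4

4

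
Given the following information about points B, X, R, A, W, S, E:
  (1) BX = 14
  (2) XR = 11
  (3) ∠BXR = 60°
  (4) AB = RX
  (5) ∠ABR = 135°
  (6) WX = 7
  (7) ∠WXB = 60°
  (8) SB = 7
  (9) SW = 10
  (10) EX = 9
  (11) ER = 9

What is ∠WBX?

Step 1: By the law of cosines on triangle BXW: BW² = 14² + 7² − 2·14·7·cos(60°) = 147, so BW = 7·√3.
Step 2: By the inverse law of cosines on triangle WBX: cos(∠WBX) = ((7·√3)² + 14² − 7²) / (2·7·√3·14) = 294/339.48 = 0.866, so ∠WBX = 30°.

Therefore, the measure of angle ∠WBX = 30°.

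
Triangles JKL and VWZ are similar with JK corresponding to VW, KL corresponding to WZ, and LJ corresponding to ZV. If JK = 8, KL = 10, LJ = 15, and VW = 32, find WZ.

k = 32/8 = 4. WZ = 4 * 10 = 40.

40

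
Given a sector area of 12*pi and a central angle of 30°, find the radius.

The sector covers 30°/360° = 1/12 of the full circle.
Full circle area = 12*pi / 1/12 = 144*pi.
Since full area = πr², we get r² = 144*pi/π = 144, so r = 12.

12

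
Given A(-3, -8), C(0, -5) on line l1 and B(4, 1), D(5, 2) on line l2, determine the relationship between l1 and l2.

Slope of line 1: m1 = (-5 - -8)/(0 - -3) = 3/3 = 1
Slope of line 2: m2 = (2 - 1)/(5 - 4) = 1/1 = 1
Two lines are parallel if and only if they have equal slopes (or both are vertical).
Here m1 = m2 = 1, confirming the lines are parallel.

Parallel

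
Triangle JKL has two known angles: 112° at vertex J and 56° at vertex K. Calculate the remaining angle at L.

By the triangle angle sum property, the three interior angles of any triangle add up to 180°.
We know angle J = 112° and angle K = 56°, so their sum is 168°.
Therefore angle L = 180° - 168° = 12°.

12 degrees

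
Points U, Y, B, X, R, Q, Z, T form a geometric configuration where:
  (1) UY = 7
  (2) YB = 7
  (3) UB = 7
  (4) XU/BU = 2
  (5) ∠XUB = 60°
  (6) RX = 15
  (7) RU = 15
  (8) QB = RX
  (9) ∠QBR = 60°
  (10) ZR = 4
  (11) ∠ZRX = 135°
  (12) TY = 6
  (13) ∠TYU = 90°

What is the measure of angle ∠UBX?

From the given relations: XU = 2·BU = 2·7 = 14.
Step 1: By the law of cosines on triangle BUX: BX² = 7² + 14² − 2·7·14·cos(60°) = 147, so BX = 7·√3.
Step 2: By the inverse law of cosines on triangle UBX: cos(∠UBX) = (7² + (7·√3)² − 14²) / (2·7·7·√3) = 0/169.74 = 0, so ∠UBX = 90°.

Therefore, the measure of angle ∠UBX = 90°.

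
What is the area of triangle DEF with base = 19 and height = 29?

A triangle's area is half the area of a rectangle with the same base and height.
Area = (1/2) * 19 * 29 = 551/2.

551/2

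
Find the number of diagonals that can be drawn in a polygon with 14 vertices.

The number of diagonals in an n-gon is n(n - 3)/2.
For n = 14: 14(14 - 3)/2 = 14 × 11 / 2 = 77.

77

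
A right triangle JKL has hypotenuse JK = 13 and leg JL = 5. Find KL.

By the Pythagorean theorem: KL^2 = JK^2 - JL^2
KL^2 = 13^2 - 5^2 = 169 - 25 = 144
KL = sqrt(144) = 12

12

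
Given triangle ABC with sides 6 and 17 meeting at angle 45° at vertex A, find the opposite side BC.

By the law of cosines: BC^2 = AB^2 + AC^2 - 2*AB*AC*cos(A)
BC^2 = 6^2 + 17^2 - 2*6*17*cos(45°)
BC^2 = 36 + 289 - 204*(sqrt(2)/2)
BC^2 = 325 - 102*sqrt(2)
BC = sqrt(325 - 102*sqrt(2))

sqrt(325 - 102*sqrt(2))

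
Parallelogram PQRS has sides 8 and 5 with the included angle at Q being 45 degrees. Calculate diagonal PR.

Using the law of cosines:
d^2 = 8^2 + 5^2 - 2(8)(5)cos(45 degrees)
d^2 = 64 + 25 - 80*sqrt(2)/2
d^2 = 89 - 40*sqrt(2)
d = sqrt(89 - 40*sqrt(2))

sqrt(89 - 40*sqrt(2))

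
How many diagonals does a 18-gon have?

The number of diagonals in an n-gon is n(n - 3)/2.
For n = 18: 18(18 - 3)/2 = 18 × 15 / 2 = 135.

135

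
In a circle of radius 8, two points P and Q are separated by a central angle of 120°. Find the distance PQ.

Chord = 2(8) sin(60°) = 8*sqrt(3)

8*sqrt(3)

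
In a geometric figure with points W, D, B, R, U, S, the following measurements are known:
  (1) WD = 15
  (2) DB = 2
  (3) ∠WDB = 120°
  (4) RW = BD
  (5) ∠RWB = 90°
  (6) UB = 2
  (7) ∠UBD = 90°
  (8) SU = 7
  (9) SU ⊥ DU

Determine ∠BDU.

Step 1: By the law of cosines on triangle DBU: DU² = 2² + 2² − 2·2·2·cos(90°) = 8, so DU = 2·√2.
Step 2: By the inverse law of cosines on triangle BDU: cos(∠BDU) = (2² + (2·√2)² − 2²) / (2·2·2·√2) = 8/11.31 = 0.7071, so ∠BDU = 45°.

Therefore, the measure of angle ∠BDU = 45°.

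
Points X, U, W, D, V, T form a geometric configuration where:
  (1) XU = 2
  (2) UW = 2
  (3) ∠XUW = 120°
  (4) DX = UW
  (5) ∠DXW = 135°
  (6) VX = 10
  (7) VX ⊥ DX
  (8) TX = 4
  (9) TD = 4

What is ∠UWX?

Step 1: By the law of cosines on triangle WUX: WX² = 2² + 2² − 2·2·2·cos(120°) = 12, so WX = 2·√3.
Step 2: By the inverse law of cosines on triangle UWX: cos(∠UWX) = (2² + (2·√3)² − 2²) / (2·2·2·√3) = 12/13.86 = 0.866, so ∠UWX = 30°.

Therefore, the measure of angle ∠UWX = 30°.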